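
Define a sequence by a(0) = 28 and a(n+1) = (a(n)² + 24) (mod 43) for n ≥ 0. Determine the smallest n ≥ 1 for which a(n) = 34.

1

Listing terms: a(0) = 28,  a(1) = 34,  a(2) = 19,  a(3) = 41,  a(4) = 28.
The sequence repeats with period 4.
The value 34 first appears (with n ≥ 1) at a(1).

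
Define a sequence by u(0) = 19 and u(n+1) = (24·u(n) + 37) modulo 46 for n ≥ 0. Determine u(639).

Computing terms: u(0) = 19, u(1) = 33, u(2) = 1, u(3) = 15, u(4) = 29, u(5) = 43, u(6) = 11, u(7) = 25, u(8) = 39, u(9) = 7, u(10) = 21, u(11) = 35, u(12) = 3, u(13) = 17, u(14) = 31, u(15) = 45, u(16) = 13, u(17) = 27, u(18) = 41, u(19) = 9, u(20) = 23, u(21) = 37, u(22) = 5, u(23) = 19.
Since u(23) = u(0) = 19, the sequence is periodic with period 23.
So u(639) = u(0 + ((639-0) mod 23)) = u(18) = 41.

41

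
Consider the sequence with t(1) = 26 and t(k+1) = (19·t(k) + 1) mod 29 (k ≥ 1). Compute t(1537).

16

Listing terms: t(1) = 26,  t(2) = 2,  t(3) = 10,  t(4) = 17,  t(5) = 5,  t(6) = 9,  t(7) = 27,  t(8) = 21,  t(9) = 23,  t(10) = 3,  t(11) = 0,  t(12) = 1,  t(13) = 20,  t(14) = 4,  t(15) = 19,  t(16) = 14,  t(17) = 6,  t(18) = 28,  t(19) = 11,  t(20) = 7,  t(21) = 18,  t(22) = 24,  t(23) = 22,  t(24) = 13,  t(25) = 16,  t(26) = 15,  t(27) = 25,  t(28) = 12,  t(29) = 26.
Since t(29) = t(1) = 26, the sequence is periodic with period 28.
(1537 - 1) mod 28 = 24, so t(1537) = t(25) = 16.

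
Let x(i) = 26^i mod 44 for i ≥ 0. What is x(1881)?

Computing terms: x(0) = 1; x(1) = 26; x(2) = 16; x(3) = 20; x(4) = 36; x(5) = 12; x(6) = 4; x(7) = 16.
Since x(7) = x(2) = 16, the sequence is eventually periodic: after a pre-period of length 2 it cycles with period 5.
For i ≥ 2, x(i) depends only on (i - 2) mod 5. (1881 - 2) mod 5 = 4, so x(1881) = x(6) = 4.

4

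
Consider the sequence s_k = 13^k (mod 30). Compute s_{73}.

We have s_1 = 13,  s_2 = 19,  s_3 = 7,  s_4 = 1,  s_5 = 13.
Since s_5 = s_1 = 13, the sequence is periodic with period 4.
So s_{73} = s_{1 + ((73-1) mod 4)} = s_1 = 13.

13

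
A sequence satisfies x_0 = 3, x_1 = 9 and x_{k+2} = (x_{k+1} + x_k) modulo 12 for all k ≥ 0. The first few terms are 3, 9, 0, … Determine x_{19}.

9

x_0 = 3; x_1 = 9; x_2 = 0; x_3 = 9; x_4 = 9; x_5 = 6; x_6 = 3; x_7 = 9.
Since (x_6, x_7) = (x_0, x_1) = (3, 9) (two consecutive terms determine the rest), the sequence is periodic with period 6.
So x_{19} = x_{0 + ((19-0) mod 6)} = x_1 = 9.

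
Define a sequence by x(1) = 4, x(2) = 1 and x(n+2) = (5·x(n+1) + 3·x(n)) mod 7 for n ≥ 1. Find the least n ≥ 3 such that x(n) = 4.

4

Listing terms: x(1) = 4; x(2) = 1; x(3) = 3; x(4) = 4; x(5) = 1.
Since (x(4), x(5)) = (x(1), x(2)) = (4, 1) (two consecutive terms determine the rest), the sequence is periodic with period 3.
The value 4 next appears (with n ≥ 3) at x(4).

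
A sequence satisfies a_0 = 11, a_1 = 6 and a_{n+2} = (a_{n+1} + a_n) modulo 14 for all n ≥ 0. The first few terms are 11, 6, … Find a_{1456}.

4

Listing terms: a_0 = 11, a_1 = 6, a_2 = 3, a_3 = 9, a_4 = 12, a_5 = 7, a_6 = 5, a_7 = 12, a_8 = 3, a_9 = 1, a_{10} = 4, a_{11} = 5, a_{12} = 9, a_{13} = 0, a_{14} = 9, a_{15} = 9, a_{16} = 4, a_{17} = 13, a_{18} = 3, a_{19} = 2, a_{20} = 5, a_{21} = 7, a_{22} = 12, a_{23} = 5, a_{24} = 3, a_{25} = 8, a_{26} = 11, a_{27} = 5, a_{28} = 2, a_{29} = 7, a_{30} = 9, a_{31} = 2, a_{32} = 11, a_{33} = 13, a_{34} = 10, a_{35} = 9, a_{36} = 5, a_{37} = 0, a_{38} = 5, a_{39} = 5, a_{40} = 10, a_{41} = 1, a_{42} = 11, a_{43} = 12, a_{44} = 9, a_{45} = 7, a_{46} = 2, a_{47} = 9, a_{48} = 11, a_{49} = 6.
Since (a_{48}, a_{49}) = (a_0, a_1) = (11, 6) (two consecutive terms determine the rest), the sequence is periodic with period 48.
So a_{1456} = a_{0 + ((1456-0) mod 48)} = a_{16} = 4.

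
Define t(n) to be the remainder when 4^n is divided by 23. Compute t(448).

t(1) = 4,  t(2) = 16,  t(3) = 18,  t(4) = 3,  t(5) = 12,  t(6) = 2,  t(7) = 8,  t(8) = 9,  t(9) = 13,  t(10) = 6,  t(11) = 1,  t(12) = 4.
Since t(12) = t(1) = 4, the sequence is periodic with period 11.
(448 - 1) mod 11 = 7, so t(448) = t(8) = 9.

9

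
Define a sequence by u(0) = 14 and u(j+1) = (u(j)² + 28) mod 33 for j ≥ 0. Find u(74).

Computing terms: u(0) = 14,  u(1) = 26,  u(2) = 11,  u(3) = 17,  u(4) = 20,  u(5) = 32,  u(6) = 29,  u(7) = 11.
Since u(7) = u(2) = 11, the sequence is eventually periodic: after a pre-period of length 2 it cycles with period 5.
For j ≥ 2, u(j) depends only on (j - 2) mod 5. (74 - 2) mod 5 = 2, so u(74) = u(4) = 20.

20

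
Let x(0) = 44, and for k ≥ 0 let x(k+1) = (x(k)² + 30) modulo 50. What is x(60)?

Listing terms: x(0) = 44, x(1) = 16, x(2) = 36, x(3) = 26, x(4) = 6, x(5) = 16.
Since x(5) = x(1) = 16, the sequence is eventually periodic: after a pre-period of length 1 it cycles with period 4.
For k ≥ 1, x(k) depends only on (k - 1) mod 4. (60 - 1) mod 4 = 3, so x(60) = x(4) = 6.

6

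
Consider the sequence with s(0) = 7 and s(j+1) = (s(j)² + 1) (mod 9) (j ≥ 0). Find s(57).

Computing terms: s(0) = 7,  s(1) = 5,  s(2) = 8,  s(3) = 2,  s(4) = 5.
Since s(4) = s(1) = 5, the sequence is eventually periodic: after a pre-period of length 1 it cycles with period 3.
For j ≥ 1, s(j) depends only on (j - 1) mod 3. (57 - 1) mod 3 = 2, so s(57) = s(3) = 2.

2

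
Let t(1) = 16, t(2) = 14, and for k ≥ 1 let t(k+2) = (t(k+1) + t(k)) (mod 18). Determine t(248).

t(1) = 16; t(2) = 14; t(3) = 12; t(4) = 8; t(5) = 2; t(6) = 10; t(7) = 12; t(8) = 4; t(9) = 16; t(10) = 2; t(11) = 0; t(12) = 2; t(13) = 2; t(14) = 4; t(15) = 6; t(16) = 10; t(17) = 16; t(18) = 8; t(19) = 6; t(20) = 14; t(21) = 2; t(22) = 16; t(23) = 0; t(24) = 16; t(25) = 16; t(26) = 14.
Since (t(25), t(26)) = (t(1), t(2)) = (16, 14) (two consecutive terms determine the rest), the sequence is periodic with period 24.
So t(248) = t(1 + ((248-1) mod 24)) = t(8) = 4.

4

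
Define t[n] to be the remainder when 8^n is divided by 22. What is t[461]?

Computing terms: t[1] = 8,  t[2] = 20,  t[3] = 6,  t[4] = 4,  t[5] = 10,  t[6] = 14,  t[7] = 2,  t[8] = 16,  t[9] = 18,  t[10] = 12,  t[11] = 8.
The sequence repeats with period 10.
So t[461] = t[1 + ((461-1) mod 10)] = t[1] = 8.

8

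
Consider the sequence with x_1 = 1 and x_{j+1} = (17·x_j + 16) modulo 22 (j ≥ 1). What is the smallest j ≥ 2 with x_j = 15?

We have x_1 = 1, x_2 = 11, x_3 = 5, x_4 = 13, x_5 = 17, x_6 = 19, x_7 = 9, x_8 = 15, x_9 = 7, x_{10} = 3, x_{11} = 1.
The sequence repeats with period 10.
The value 15 first appears (with j ≥ 2) at x_8.

8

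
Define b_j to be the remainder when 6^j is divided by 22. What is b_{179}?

Listing terms: b_1 = 6, b_2 = 14, b_3 = 18, b_4 = 20, b_5 = 10, b_6 = 16, b_7 = 8, b_8 = 4, b_9 = 2, b_{10} = 12, b_{11} = 6.
The sequence repeats with period 10.
So b_{179} = b_{1 + ((179-1) mod 10)} = b_9 = 2.

2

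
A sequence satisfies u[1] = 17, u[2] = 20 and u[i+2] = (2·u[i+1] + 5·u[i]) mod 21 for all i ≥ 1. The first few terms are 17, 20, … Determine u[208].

We have u[1] = 17; u[2] = 20; u[3] = 20; u[4] = 14; u[5] = 2; u[6] = 11; u[7] = 11; u[8] = 14; u[9] = 20; u[10] = 5; u[11] = 5; u[12] = 14; u[13] = 11; u[14] = 8; u[15] = 8; u[16] = 14; u[17] = 5; u[18] = 17; u[19] = 17; u[20] = 14; u[21] = 8; u[22] = 2; u[23] = 2; u[24] = 14; u[25] = 17; u[26] = 20.
Since (u[25], u[26]) = (u[1], u[2]) = (17, 20) (two consecutive terms determine the rest), the sequence is periodic with period 24.
So u[208] = u[1 + ((208-1) mod 24)] = u[16] = 14.

14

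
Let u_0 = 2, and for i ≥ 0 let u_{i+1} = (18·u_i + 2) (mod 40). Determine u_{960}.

We have u_0 = 2, u_1 = 38, u_2 = 6, u_3 = 30, u_4 = 22, u_5 = 38.
Since u_5 = u_1 = 38, the sequence is eventually periodic: after a pre-period of length 1 it cycles with period 4.
For i ≥ 1, u_i depends only on (i - 1) mod 4. (960 - 1) mod 4 = 3, so u_{960} = u_4 = 22.

22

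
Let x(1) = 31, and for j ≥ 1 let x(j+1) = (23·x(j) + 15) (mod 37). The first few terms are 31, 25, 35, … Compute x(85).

31

x(1) = 31; x(2) = 25; x(3) = 35; x(4) = 6; x(5) = 5; x(6) = 19; x(7) = 8; x(8) = 14; x(9) = 4; x(10) = 33; x(11) = 34; x(12) = 20; x(13) = 31.
The sequence repeats with period 12.
(85 - 1) mod 12 = 0, so x(85) = x(1) = 31.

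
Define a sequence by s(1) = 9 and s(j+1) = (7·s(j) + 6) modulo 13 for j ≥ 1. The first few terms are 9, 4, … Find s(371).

Computing terms: s(1) = 9,  s(2) = 4,  s(3) = 8,  s(4) = 10,  s(5) = 11,  s(6) = 5,  s(7) = 2,  s(8) = 7,  s(9) = 3,  s(10) = 1,  s(11) = 0,  s(12) = 6,  s(13) = 9.
The sequence repeats with period 12.
(371 - 1) mod 12 = 10, so s(371) = s(11) = 0.

0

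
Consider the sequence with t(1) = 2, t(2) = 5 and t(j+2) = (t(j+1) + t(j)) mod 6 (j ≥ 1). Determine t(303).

5

Listing terms: t(1) = 2; t(2) = 5; t(3) = 1; t(4) = 0; t(5) = 1; t(6) = 1; t(7) = 2; t(8) = 3; t(9) = 5; t(10) = 2; t(11) = 1; t(12) = 3; t(13) = 4; t(14) = 1; t(15) = 5; t(16) = 0; t(17) = 5; t(18) = 5; t(19) = 4; t(20) = 3; t(21) = 1; t(22) = 4; t(23) = 5; t(24) = 3; t(25) = 2; t(26) = 5.
The sequence repeats with period 24.
So t(303) = t(1 + ((303-1) mod 24)) = t(15) = 5.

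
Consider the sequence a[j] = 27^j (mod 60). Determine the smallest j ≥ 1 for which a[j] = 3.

Computing terms: a[0] = 1, a[1] = 27, a[2] = 9, a[3] = 3, a[4] = 21, a[5] = 27.
Since a[5] = a[1] = 27, the sequence is eventually periodic: after a pre-period of length 1 it cycles with period 4.
The value 3 first appears (with j ≥ 1) at a[3].

3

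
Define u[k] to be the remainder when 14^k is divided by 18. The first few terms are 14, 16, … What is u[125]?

Listing terms: u[1] = 14; u[2] = 16; u[3] = 8; u[4] = 4; u[5] = 2; u[6] = 10; u[7] = 14.
The sequence repeats with period 6.
So u[125] = u[1 + ((125-1) mod 6)] = u[5] = 2.

2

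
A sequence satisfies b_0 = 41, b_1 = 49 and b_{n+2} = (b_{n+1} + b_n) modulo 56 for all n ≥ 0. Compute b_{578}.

34

We have b_0 = 41; b_1 = 49; b_2 = 34; b_3 = 27; b_4 = 5; b_5 = 32; b_6 = 37; b_7 = 13; b_8 = 50; b_9 = 7; b_{10} = 1; b_{11} = 8; b_{12} = 9; b_{13} = 17; b_{14} = 26; b_{15} = 43; b_{16} = 13; b_{17} = 0; b_{18} = 13; b_{19} = 13; b_{20} = 26; b_{21} = 39; b_{22} = 9; b_{23} = 48; b_{24} = 1; b_{25} = 49; b_{26} = 50; b_{27} = 43; b_{28} = 37; b_{29} = 24; b_{30} = 5; b_{31} = 29; b_{32} = 34; b_{33} = 7; b_{34} = 41; b_{35} = 48; b_{36} = 33; b_{37} = 25; b_{38} = 2; b_{39} = 27; b_{40} = 29; b_{41} = 0; b_{42} = 29; b_{43} = 29; b_{44} = 2; b_{45} = 31; b_{46} = 33; b_{47} = 8; b_{48} = 41; b_{49} = 49.
The sequence repeats with period 48.
(578 - 0) mod 48 = 2, so b_{578} = b_2 = 34.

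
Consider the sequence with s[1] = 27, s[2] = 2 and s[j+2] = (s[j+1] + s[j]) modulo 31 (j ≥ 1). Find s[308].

Listing terms: s[1] = 27,  s[2] = 2,  s[3] = 29,  s[4] = 0,  s[5] = 29,  s[6] = 29,  s[7] = 27,  s[8] = 25,  s[9] = 21,  s[10] = 15,  s[11] = 5,  s[12] = 20,  s[13] = 25,  s[14] = 14,  s[15] = 8,  s[16] = 22,  s[17] = 30,  s[18] = 21,  s[19] = 20,  s[20] = 10,  s[21] = 30,  s[22] = 9,  s[23] = 8,  s[24] = 17,  s[25] = 25,  s[26] = 11,  s[27] = 5,  s[28] = 16,  s[29] = 21,  s[30] = 6,  s[31] = 27,  s[32] = 2.
Since (s[31], s[32]) = (s[1], s[2]) = (27, 2) (two consecutive terms determine the rest), the sequence is periodic with period 30.
So s[308] = s[1 + ((308-1) mod 30)] = s[8] = 25.

25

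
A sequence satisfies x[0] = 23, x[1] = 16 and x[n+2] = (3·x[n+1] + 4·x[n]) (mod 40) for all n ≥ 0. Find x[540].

We have x[0] = 23; x[1] = 16; x[2] = 20; x[3] = 4; x[4] = 12; x[5] = 12; x[6] = 4; x[7] = 20; x[8] = 36; x[9] = 28; x[10] = 28; x[11] = 36; x[12] = 20; x[13] = 4.
Since (x[12], x[13]) = (x[2], x[3]) = (20, 4) (two consecutive terms determine the rest), the sequence is eventually periodic: after a pre-period of length 2 it cycles with period 10.
For n ≥ 2, x[n] depends only on (n - 2) mod 10. (540 - 2) mod 10 = 8, so x[540] = x[10] = 28.

28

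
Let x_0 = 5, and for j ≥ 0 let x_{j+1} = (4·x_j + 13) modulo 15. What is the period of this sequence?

6

Computing terms: x_0 = 5, x_1 = 3, x_2 = 10, x_3 = 8, x_4 = 0, x_5 = 13, x_6 = 5.
Since x_6 = x_0 = 5, the sequence is periodic with period 6.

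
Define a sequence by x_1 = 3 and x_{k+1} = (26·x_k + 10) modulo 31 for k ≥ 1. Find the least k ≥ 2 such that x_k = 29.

x_1 = 3,  x_2 = 26,  x_3 = 4,  x_4 = 21,  x_5 = 29,  x_6 = 20,  x_7 = 3.
The sequence repeats with period 6.
The value 29 first appears (with k ≥ 2) at x_5.

5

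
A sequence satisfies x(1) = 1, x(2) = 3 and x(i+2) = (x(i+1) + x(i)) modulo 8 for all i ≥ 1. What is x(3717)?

We have x(1) = 1,  x(2) = 3,  x(3) = 4,  x(4) = 7,  x(5) = 3,  x(6) = 2,  x(7) = 5,  x(8) = 7,  x(9) = 4,  x(10) = 3,  x(11) = 7,  x(12) = 2,  x(13) = 1,  x(14) = 3.
The sequence repeats with period 12.
So x(3717) = x(1 + ((3717-1) mod 12)) = x(9) = 4.

4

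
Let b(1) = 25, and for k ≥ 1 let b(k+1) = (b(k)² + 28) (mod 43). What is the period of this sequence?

3

Listing terms: b(1) = 25,  b(2) = 8,  b(3) = 6,  b(4) = 21,  b(5) = 39,  b(6) = 1,  b(7) = 29,  b(8) = 9,  b(9) = 23,  b(10) = 41,  b(11) = 32,  b(12) = 20,  b(13) = 41.
Since b(13) = b(10) = 41, the sequence is eventually periodic: after a pre-period of length 9 it cycles with period 3.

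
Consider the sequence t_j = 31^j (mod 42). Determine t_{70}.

25

t_1 = 31, t_2 = 37, t_3 = 13, t_4 = 25, t_5 = 19, t_6 = 1, t_7 = 31.
The sequence repeats with period 6.
So t_{70} = t_{1 + ((70-1) mod 6)} = t_4 = 25.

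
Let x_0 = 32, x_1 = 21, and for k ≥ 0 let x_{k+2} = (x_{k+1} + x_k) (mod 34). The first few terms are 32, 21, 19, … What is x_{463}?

19

x_0 = 32, x_1 = 21, x_2 = 19, x_3 = 6, x_4 = 25, x_5 = 31, x_6 = 22, x_7 = 19, x_8 = 7, x_9 = 26, x_{10} = 33, x_{11} = 25, x_{12} = 24, x_{13} = 15, x_{14} = 5, x_{15} = 20, x_{16} = 25, x_{17} = 11, x_{18} = 2, x_{19} = 13, x_{20} = 15, x_{21} = 28, x_{22} = 9, x_{23} = 3, x_{24} = 12, x_{25} = 15, x_{26} = 27, x_{27} = 8, x_{28} = 1, x_{29} = 9, x_{30} = 10, x_{31} = 19, x_{32} = 29, x_{33} = 14, x_{34} = 9, x_{35} = 23, x_{36} = 32, x_{37} = 21.
Since (x_{36}, x_{37}) = (x_0, x_1) = (32, 21) (two consecutive terms determine the rest), the sequence is periodic with period 36.
(463 - 0) mod 36 = 31, so x_{463} = x_{31} = 19.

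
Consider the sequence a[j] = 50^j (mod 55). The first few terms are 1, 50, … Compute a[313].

Computing terms: a[0] = 1, a[1] = 50, a[2] = 25, a[3] = 40, a[4] = 20, a[5] = 10, a[6] = 5, a[7] = 30, a[8] = 15, a[9] = 35, a[10] = 45, a[11] = 50.
Since a[11] = a[1] = 50, the sequence is eventually periodic: after a pre-period of length 1 it cycles with period 10.
For j ≥ 1, a[j] depends only on (j - 1) mod 10. (313 - 1) mod 10 = 2, so a[313] = a[3] = 40.

40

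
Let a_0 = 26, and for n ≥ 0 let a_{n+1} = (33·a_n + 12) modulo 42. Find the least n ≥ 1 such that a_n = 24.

3

Listing terms: a_0 = 26, a_1 = 30, a_2 = 36, a_3 = 24, a_4 = 6, a_5 = 0, a_6 = 12, a_7 = 30.
Since a_7 = a_1 = 30, the sequence is eventually periodic: after a pre-period of length 1 it cycles with period 6.
The value 24 first appears (with n ≥ 1) at a_3.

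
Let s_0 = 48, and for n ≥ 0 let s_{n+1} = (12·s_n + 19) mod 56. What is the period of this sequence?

Listing terms: s_0 = 48; s_1 = 35; s_2 = 47; s_3 = 23; s_4 = 15; s_5 = 31; s_6 = 55; s_7 = 7; s_8 = 47.
Since s_8 = s_2 = 47, the sequence is eventually periodic: after a pre-period of length 2 it cycles with period 6.

6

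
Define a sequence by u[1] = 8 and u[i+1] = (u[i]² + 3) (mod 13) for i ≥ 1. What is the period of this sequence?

5

Computing terms: u[1] = 8,  u[2] = 2,  u[3] = 7,  u[4] = 0,  u[5] = 3,  u[6] = 12,  u[7] = 4,  u[8] = 6,  u[9] = 0.
Since u[9] = u[4] = 0, the sequence is eventually periodic: after a pre-period of length 3 it cycles with period 5.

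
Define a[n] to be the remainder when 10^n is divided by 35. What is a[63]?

20

We have a[0] = 1, a[1] = 10, a[2] = 30, a[3] = 20, a[4] = 25, a[5] = 5, a[6] = 15, a[7] = 10.
Since a[7] = a[1] = 10, the sequence is eventually periodic: after a pre-period of length 1 it cycles with period 6.
For n ≥ 1, a[n] depends only on (n - 1) mod 6. (63 - 1) mod 6 = 2, so a[63] = a[3] = 20.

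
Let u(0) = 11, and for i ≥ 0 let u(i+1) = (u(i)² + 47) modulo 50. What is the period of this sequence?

8

We have u(0) = 11, u(1) = 18, u(2) = 21, u(3) = 38, u(4) = 41, u(5) = 28, u(6) = 31, u(7) = 8, u(8) = 11.
The sequence repeats with period 8.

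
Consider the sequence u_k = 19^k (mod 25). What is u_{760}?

Computing terms: u_1 = 19; u_2 = 11; u_3 = 9; u_4 = 21; u_5 = 24; u_6 = 6; u_7 = 14; u_8 = 16; u_9 = 4; u_{10} = 1; u_{11} = 19.
The sequence repeats with period 10.
(760 - 1) mod 10 = 9, so u_{760} = u_{10} = 1.

1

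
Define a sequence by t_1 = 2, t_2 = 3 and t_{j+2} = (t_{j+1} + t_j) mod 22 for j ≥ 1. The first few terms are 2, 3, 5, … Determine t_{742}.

14

Listing terms: t_1 = 2; t_2 = 3; t_3 = 5; t_4 = 8; t_5 = 13; t_6 = 21; t_7 = 12; t_8 = 11; t_9 = 1; t_{10} = 12; t_{11} = 13; t_{12} = 3; t_{13} = 16; t_{14} = 19; t_{15} = 13; t_{16} = 10; t_{17} = 1; t_{18} = 11; t_{19} = 12; t_{20} = 1; t_{21} = 13; t_{22} = 14; t_{23} = 5; t_{24} = 19; t_{25} = 2; t_{26} = 21; t_{27} = 1; t_{28} = 0; t_{29} = 1; t_{30} = 1; t_{31} = 2; t_{32} = 3.
The sequence repeats with period 30.
So t_{742} = t_{1 + ((742-1) mod 30)} = t_{22} = 14.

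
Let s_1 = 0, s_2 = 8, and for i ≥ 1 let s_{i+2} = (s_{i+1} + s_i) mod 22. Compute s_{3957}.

Listing terms: s_1 = 0, s_2 = 8, s_3 = 8, s_4 = 16, s_5 = 2, s_6 = 18, s_7 = 20, s_8 = 16, s_9 = 14, s_{10} = 8, s_{11} = 0, s_{12} = 8.
The sequence repeats with period 10.
So s_{3957} = s_{1 + ((3957-1) mod 10)} = s_7 = 20.

20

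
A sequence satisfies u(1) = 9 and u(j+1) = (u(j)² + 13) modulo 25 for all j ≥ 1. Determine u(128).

u(1) = 9,  u(2) = 19,  u(3) = 24,  u(4) = 14,  u(5) = 9.
The sequence repeats with period 4.
So u(128) = u(1 + ((128-1) mod 4)) = u(4) = 14.

14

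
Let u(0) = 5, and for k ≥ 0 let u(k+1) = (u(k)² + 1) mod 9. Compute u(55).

8

u(0) = 5,  u(1) = 8,  u(2) = 2,  u(3) = 5.
The sequence repeats with period 3.
(55 - 0) mod 3 = 1, so u(55) = u(1) = 8.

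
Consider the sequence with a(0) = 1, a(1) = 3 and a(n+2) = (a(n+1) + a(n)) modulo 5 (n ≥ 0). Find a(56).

1

a(0) = 1; a(1) = 3; a(2) = 4; a(3) = 2; a(4) = 1; a(5) = 3.
Since (a(4), a(5)) = (a(0), a(1)) = (1, 3) (two consecutive terms determine the rest), the sequence is periodic with period 4.
So a(56) = a(0 + ((56-0) mod 4)) = a(0) = 1.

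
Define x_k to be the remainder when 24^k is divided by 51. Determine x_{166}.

9

x_1 = 24,  x_2 = 15,  x_3 = 3,  x_4 = 21,  x_5 = 45,  x_6 = 9,  x_7 = 12,  x_8 = 33,  x_9 = 27,  x_{10} = 36,  x_{11} = 48,  x_{12} = 30,  x_{13} = 6,  x_{14} = 42,  x_{15} = 39,  x_{16} = 18,  x_{17} = 24.
The sequence repeats with period 16.
(166 - 1) mod 16 = 5, so x_{166} = x_6 = 9.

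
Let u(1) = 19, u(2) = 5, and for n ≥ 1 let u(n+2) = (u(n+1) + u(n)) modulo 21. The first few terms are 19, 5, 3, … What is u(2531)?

3

Listing terms: u(1) = 19,  u(2) = 5,  u(3) = 3,  u(4) = 8,  u(5) = 11,  u(6) = 19,  u(7) = 9,  u(8) = 7,  u(9) = 16,  u(10) = 2,  u(11) = 18,  u(12) = 20,  u(13) = 17,  u(14) = 16,  u(15) = 12,  u(16) = 7,  u(17) = 19,  u(18) = 5.
The sequence repeats with period 16.
So u(2531) = u(1 + ((2531-1) mod 16)) = u(3) = 3.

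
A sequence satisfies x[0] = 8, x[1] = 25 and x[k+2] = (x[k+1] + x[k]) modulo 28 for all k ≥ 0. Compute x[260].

Computing terms: x[0] = 8, x[1] = 25, x[2] = 5, x[3] = 2, x[4] = 7, x[5] = 9, x[6] = 16, x[7] = 25, x[8] = 13, x[9] = 10, x[10] = 23, x[11] = 5, x[12] = 0, x[13] = 5, x[14] = 5, x[15] = 10, x[16] = 15, x[17] = 25, x[18] = 12, x[19] = 9, x[20] = 21, x[21] = 2, x[22] = 23, x[23] = 25, x[24] = 20, x[25] = 17, x[26] = 9, x[27] = 26, x[28] = 7, x[29] = 5, x[30] = 12, x[31] = 17, x[32] = 1, x[33] = 18, x[34] = 19, x[35] = 9, x[36] = 0, x[37] = 9, x[38] = 9, x[39] = 18, x[40] = 27, x[41] = 17, x[42] = 16, x[43] = 5, x[44] = 21, x[45] = 26, x[46] = 19, x[47] = 17, x[48] = 8, x[49] = 25.
The sequence repeats with period 48.
So x[260] = x[0 + ((260-0) mod 48)] = x[20] = 21.

21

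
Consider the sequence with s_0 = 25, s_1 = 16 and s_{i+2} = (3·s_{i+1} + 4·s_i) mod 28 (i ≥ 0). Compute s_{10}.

16

Computing terms: s_0 = 25; s_1 = 16; s_2 = 8; s_3 = 4; s_4 = 16; s_5 = 8.
Since (s_4, s_5) = (s_1, s_2) = (16, 8) (two consecutive terms determine the rest), the sequence is eventually periodic: after a pre-period of length 1 it cycles with period 3.
For i ≥ 1, s_i depends only on (i - 1) mod 3. (10 - 1) mod 3 = 0, so s_{10} = s_1 = 16.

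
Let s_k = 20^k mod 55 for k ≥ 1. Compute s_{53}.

Computing terms: s_1 = 20, s_2 = 15, s_3 = 25, s_4 = 5, s_5 = 45, s_6 = 20.
The sequence repeats with period 5.
(53 - 1) mod 5 = 2, so s_{53} = s_3 = 25.

25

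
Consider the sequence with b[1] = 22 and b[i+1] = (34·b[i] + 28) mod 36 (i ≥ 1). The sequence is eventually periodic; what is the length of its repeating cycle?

9

We have b[1] = 22, b[2] = 20, b[3] = 24, b[4] = 16, b[5] = 32, b[6] = 0, b[7] = 28, b[8] = 8, b[9] = 12, b[10] = 4, b[11] = 20.
Since b[11] = b[2] = 20, the sequence is eventually periodic: after a pre-period of length 1 it cycles with period 9.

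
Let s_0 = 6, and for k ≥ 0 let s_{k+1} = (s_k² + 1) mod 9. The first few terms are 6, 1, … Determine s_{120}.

Listing terms: s_0 = 6,  s_1 = 1,  s_2 = 2,  s_3 = 5,  s_4 = 8,  s_5 = 2.
Since s_5 = s_2 = 2, the sequence is eventually periodic: after a pre-period of length 2 it cycles with period 3.
For k ≥ 2, s_k depends only on (k - 2) mod 3. (120 - 2) mod 3 = 1, so s_{120} = s_3 = 5.

5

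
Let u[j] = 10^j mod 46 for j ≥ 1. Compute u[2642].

We have u[1] = 10; u[2] = 8; u[3] = 34; u[4] = 18; u[5] = 42; u[6] = 6; u[7] = 14; u[8] = 2; u[9] = 20; u[10] = 16; u[11] = 22; u[12] = 36; u[13] = 38; u[14] = 12; u[15] = 28; u[16] = 4; u[17] = 40; u[18] = 32; u[19] = 44; u[20] = 26; u[21] = 30; u[22] = 24; u[23] = 10.
The sequence repeats with period 22.
(2642 - 1) mod 22 = 1, so u[2642] = u[2] = 8.

8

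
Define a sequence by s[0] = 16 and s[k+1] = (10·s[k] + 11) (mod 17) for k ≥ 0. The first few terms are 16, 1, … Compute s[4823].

15

s[0] = 16,  s[1] = 1,  s[2] = 4,  s[3] = 0,  s[4] = 11,  s[5] = 2,  s[6] = 14,  s[7] = 15,  s[8] = 8,  s[9] = 6,  s[10] = 3,  s[11] = 7,  s[12] = 13,  s[13] = 5,  s[14] = 10,  s[15] = 9,  s[16] = 16.
The sequence repeats with period 16.
So s[4823] = s[0 + ((4823-0) mod 16)] = s[7] = 15.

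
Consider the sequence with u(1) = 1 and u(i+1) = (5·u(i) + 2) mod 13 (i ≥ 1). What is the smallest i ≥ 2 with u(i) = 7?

Listing terms: u(1) = 1; u(2) = 7; u(3) = 11; u(4) = 5; u(5) = 1.
Since u(5) = u(1) = 1, the sequence is periodic with period 4.
The value 7 first appears (with i ≥ 2) at u(2).

2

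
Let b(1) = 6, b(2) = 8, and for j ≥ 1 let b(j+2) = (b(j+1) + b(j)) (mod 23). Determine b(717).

b(1) = 6,  b(2) = 8,  b(3) = 14,  b(4) = 22,  b(5) = 13,  b(6) = 12,  b(7) = 2,  b(8) = 14,  b(9) = 16,  b(10) = 7,  b(11) = 0,  b(12) = 7,  b(13) = 7,  b(14) = 14,  b(15) = 21,  b(16) = 12,  b(17) = 10,  b(18) = 22,  b(19) = 9,  b(20) = 8,  b(21) = 17,  b(22) = 2,  b(23) = 19,  b(24) = 21,  b(25) = 17,  b(26) = 15,  b(27) = 9,  b(28) = 1,  b(29) = 10,  b(30) = 11,  b(31) = 21,  b(32) = 9,  b(33) = 7,  b(34) = 16,  b(35) = 0,  b(36) = 16,  b(37) = 16,  b(38) = 9,  b(39) = 2,  b(40) = 11,  b(41) = 13,  b(42) = 1,  b(43) = 14,  b(44) = 15,  b(45) = 6,  b(46) = 21,  b(47) = 4,  b(48) = 2,  b(49) = 6,  b(50) = 8.
Since (b(49), b(50)) = (b(1), b(2)) = (6, 8) (two consecutive terms determine the rest), the sequence is periodic with period 48.
So b(717) = b(1 + ((717-1) mod 48)) = b(45) = 6.

6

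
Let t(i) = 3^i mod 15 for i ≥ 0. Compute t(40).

Computing terms: t(0) = 1,  t(1) = 3,  t(2) = 9,  t(3) = 12,  t(4) = 6,  t(5) = 3.
Since t(5) = t(1) = 3, the sequence is eventually periodic: after a pre-period of length 1 it cycles with period 4.
For i ≥ 1, t(i) depends only on (i - 1) mod 4. (40 - 1) mod 4 = 3, so t(40) = t(4) = 6.

6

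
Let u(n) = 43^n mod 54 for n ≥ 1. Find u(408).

19

Listing terms: u(1) = 43, u(2) = 13, u(3) = 19, u(4) = 7, u(5) = 31, u(6) = 37, u(7) = 25, u(8) = 49, u(9) = 1, u(10) = 43.
Since u(10) = u(1) = 43, the sequence is periodic with period 9.
(408 - 1) mod 9 = 2, so u(408) = u(3) = 19.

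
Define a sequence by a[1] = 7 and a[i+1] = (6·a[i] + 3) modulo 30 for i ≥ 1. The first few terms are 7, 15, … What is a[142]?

Listing terms: a[1] = 7; a[2] = 15; a[3] = 3; a[4] = 21; a[5] = 9; a[6] = 27; a[7] = 15.
Since a[7] = a[2] = 15, the sequence is eventually periodic: after a pre-period of length 1 it cycles with period 5.
For i ≥ 2, a[i] depends only on (i - 2) mod 5. (142 - 2) mod 5 = 0, so a[142] = a[2] = 15.

15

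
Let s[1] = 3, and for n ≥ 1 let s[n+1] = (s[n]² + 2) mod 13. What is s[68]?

12

s[1] = 3; s[2] = 11; s[3] = 6; s[4] = 12; s[5] = 3.
Since s[5] = s[1] = 3, the sequence is periodic with period 4.
So s[68] = s[1 + ((68-1) mod 4)] = s[4] = 12.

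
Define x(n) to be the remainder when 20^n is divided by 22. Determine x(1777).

We have x(1) = 20, x(2) = 4, x(3) = 14, x(4) = 16, x(5) = 12, x(6) = 20.
Since x(6) = x(1) = 20, the sequence is periodic with period 5.
So x(1777) = x(1 + ((1777-1) mod 5)) = x(2) = 4.

4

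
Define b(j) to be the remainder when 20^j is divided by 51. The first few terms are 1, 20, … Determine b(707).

Listing terms: b(0) = 1; b(1) = 20; b(2) = 43; b(3) = 44; b(4) = 13; b(5) = 5; b(6) = 49; b(7) = 11; b(8) = 16; b(9) = 14; b(10) = 25; b(11) = 41; b(12) = 4; b(13) = 29; b(14) = 19; b(15) = 23; b(16) = 1.
The sequence repeats with period 16.
(707 - 0) mod 16 = 3, so b(707) = b(3) = 44.

44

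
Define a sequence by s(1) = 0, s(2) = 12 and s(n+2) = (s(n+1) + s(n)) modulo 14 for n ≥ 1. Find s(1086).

10

s(1) = 0, s(2) = 12, s(3) = 12, s(4) = 10, s(5) = 8, s(6) = 4, s(7) = 12, s(8) = 2, s(9) = 0, s(10) = 2, s(11) = 2, s(12) = 4, s(13) = 6, s(14) = 10, s(15) = 2, s(16) = 12, s(17) = 0, s(18) = 12.
Since (s(17), s(18)) = (s(1), s(2)) = (0, 12) (two consecutive terms determine the rest), the sequence is periodic with period 16.
(1086 - 1) mod 16 = 13, so s(1086) = s(14) = 10.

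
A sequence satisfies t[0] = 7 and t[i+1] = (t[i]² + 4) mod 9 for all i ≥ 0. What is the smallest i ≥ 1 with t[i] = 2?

Computing terms: t[0] = 7, t[1] = 8, t[2] = 5, t[3] = 2, t[4] = 8.
Since t[4] = t[1] = 8, the sequence is eventually periodic: after a pre-period of length 1 it cycles with period 3.
The value 2 first appears (with i ≥ 1) at t[3].

3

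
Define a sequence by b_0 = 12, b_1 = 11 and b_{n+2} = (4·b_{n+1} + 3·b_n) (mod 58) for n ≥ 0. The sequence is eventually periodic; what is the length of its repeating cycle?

b_0 = 12, b_1 = 11, b_2 = 22, b_3 = 5, b_4 = 28, b_5 = 11, b_6 = 12, b_7 = 23, b_8 = 12, b_9 = 1, b_{10} = 40, b_{11} = 47, b_{12} = 18, b_{13} = 39, b_{14} = 36, b_{15} = 29, b_{16} = 50, b_{17} = 55, b_{18} = 22, b_{19} = 21, b_{20} = 34, b_{21} = 25, b_{22} = 28, b_{23} = 13, b_{24} = 20, b_{25} = 3, b_{26} = 14, b_{27} = 7, b_{28} = 12, b_{29} = 11.
The sequence repeats with period 28.

28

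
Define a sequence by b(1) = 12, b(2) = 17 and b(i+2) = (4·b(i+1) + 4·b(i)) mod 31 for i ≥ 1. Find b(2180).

23

Computing terms: b(1) = 12, b(2) = 17, b(3) = 23, b(4) = 5, b(5) = 19, b(6) = 3, b(7) = 26, b(8) = 23, b(9) = 10, b(10) = 8, b(11) = 10, b(12) = 10, b(13) = 18, b(14) = 19, b(15) = 24, b(16) = 17, b(17) = 9, b(18) = 11, b(19) = 18, b(20) = 23, b(21) = 9, b(22) = 4, b(23) = 21, b(24) = 7, b(25) = 19, b(26) = 11, b(27) = 27, b(28) = 28, b(29) = 3, b(30) = 0, b(31) = 12, b(32) = 17.
The sequence repeats with period 30.
So b(2180) = b(1 + ((2180-1) mod 30)) = b(20) = 23.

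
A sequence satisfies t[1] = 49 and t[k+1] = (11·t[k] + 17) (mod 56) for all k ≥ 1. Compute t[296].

Listing terms: t[1] = 49; t[2] = 52; t[3] = 29; t[4] = 0; t[5] = 17; t[6] = 36; t[7] = 21; t[8] = 24; t[9] = 1; t[10] = 28; t[11] = 45; t[12] = 8; t[13] = 49.
The sequence repeats with period 12.
So t[296] = t[1 + ((296-1) mod 12)] = t[8] = 24.

24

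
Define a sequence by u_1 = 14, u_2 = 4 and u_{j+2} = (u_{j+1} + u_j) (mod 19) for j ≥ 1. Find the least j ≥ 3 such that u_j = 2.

Computing terms: u_1 = 14,  u_2 = 4,  u_3 = 18,  u_4 = 3,  u_5 = 2,  u_6 = 5,  u_7 = 7,  u_8 = 12,  u_9 = 0,  u_{10} = 12,  u_{11} = 12,  u_{12} = 5,  u_{13} = 17,  u_{14} = 3,  u_{15} = 1,  u_{16} = 4,  u_{17} = 5,  u_{18} = 9,  u_{19} = 14,  u_{20} = 4.
The sequence repeats with period 18.
The value 2 first appears (with j ≥ 3) at u_5.

5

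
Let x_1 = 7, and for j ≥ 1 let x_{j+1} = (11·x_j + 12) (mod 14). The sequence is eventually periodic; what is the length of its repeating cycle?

Listing terms: x_1 = 7, x_2 = 5, x_3 = 11, x_4 = 7.
Since x_4 = x_1 = 7, the sequence is periodic with period 3.

3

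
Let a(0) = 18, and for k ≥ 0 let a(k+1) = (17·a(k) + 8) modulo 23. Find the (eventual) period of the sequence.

22

Listing terms: a(0) = 18, a(1) = 15, a(2) = 10, a(3) = 17, a(4) = 21, a(5) = 20, a(6) = 3, a(7) = 13, a(8) = 22, a(9) = 14, a(10) = 16, a(11) = 4, a(12) = 7, a(13) = 12, a(14) = 5, a(15) = 1, a(16) = 2, a(17) = 19, a(18) = 9, a(19) = 0, a(20) = 8, a(21) = 6, a(22) = 18.
The sequence repeats with period 22.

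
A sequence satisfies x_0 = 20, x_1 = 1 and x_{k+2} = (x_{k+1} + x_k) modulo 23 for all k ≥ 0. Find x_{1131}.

Computing terms: x_0 = 20, x_1 = 1, x_2 = 21, x_3 = 22, x_4 = 20, x_5 = 19, x_6 = 16, x_7 = 12, x_8 = 5, x_9 = 17, x_{10} = 22, x_{11} = 16, x_{12} = 15, x_{13} = 8, x_{14} = 0, x_{15} = 8, x_{16} = 8, x_{17} = 16, x_{18} = 1, x_{19} = 17, x_{20} = 18, x_{21} = 12, x_{22} = 7, x_{23} = 19, x_{24} = 3, x_{25} = 22, x_{26} = 2, x_{27} = 1, x_{28} = 3, x_{29} = 4, x_{30} = 7, x_{31} = 11, x_{32} = 18, x_{33} = 6, x_{34} = 1, x_{35} = 7, x_{36} = 8, x_{37} = 15, x_{38} = 0, x_{39} = 15, x_{40} = 15, x_{41} = 7, x_{42} = 22, x_{43} = 6, x_{44} = 5, x_{45} = 11, x_{46} = 16, x_{47} = 4, x_{48} = 20, x_{49} = 1.
Since (x_{48}, x_{49}) = (x_0, x_1) = (20, 1) (two consecutive terms determine the rest), the sequence is periodic with period 48.
(1131 - 0) mod 48 = 27, so x_{1131} = x_{27} = 1.

1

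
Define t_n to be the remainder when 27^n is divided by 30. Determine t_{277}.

Computing terms: t_1 = 27; t_2 = 9; t_3 = 3; t_4 = 21; t_5 = 27.
Since t_5 = t_1 = 27, the sequence is periodic with period 4.
(277 - 1) mod 4 = 0, so t_{277} = t_1 = 27.

27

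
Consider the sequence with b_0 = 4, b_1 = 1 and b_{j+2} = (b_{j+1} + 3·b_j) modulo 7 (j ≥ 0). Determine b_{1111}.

Computing terms: b_0 = 4,  b_1 = 1,  b_2 = 6,  b_3 = 2,  b_4 = 6,  b_5 = 5,  b_6 = 2,  b_7 = 3,  b_8 = 2,  b_9 = 4,  b_{10} = 3,  b_{11} = 1,  b_{12} = 3,  b_{13} = 6,  b_{14} = 1,  b_{15} = 5,  b_{16} = 1,  b_{17} = 2,  b_{18} = 5,  b_{19} = 4,  b_{20} = 5,  b_{21} = 3,  b_{22} = 4,  b_{23} = 6,  b_{24} = 4,  b_{25} = 1.
The sequence repeats with period 24.
So b_{1111} = b_{0 + ((1111-0) mod 24)} = b_7 = 3.

3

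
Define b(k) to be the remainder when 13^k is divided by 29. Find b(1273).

Listing terms: b(0) = 1,  b(1) = 13,  b(2) = 24,  b(3) = 22,  b(4) = 25,  b(5) = 6,  b(6) = 20,  b(7) = 28,  b(8) = 16,  b(9) = 5,  b(10) = 7,  b(11) = 4,  b(12) = 23,  b(13) = 9,  b(14) = 1.
The sequence repeats with period 14.
So b(1273) = b(0 + ((1273-0) mod 14)) = b(13) = 9.

9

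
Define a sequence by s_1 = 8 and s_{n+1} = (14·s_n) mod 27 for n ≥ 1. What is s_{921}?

2

We have s_1 = 8; s_2 = 4; s_3 = 2; s_4 = 1; s_5 = 14; s_6 = 7; s_7 = 17; s_8 = 22; s_9 = 11; s_{10} = 19; s_{11} = 23; s_{12} = 25; s_{13} = 26; s_{14} = 13; s_{15} = 20; s_{16} = 10; s_{17} = 5; s_{18} = 16; s_{19} = 8.
The sequence repeats with period 18.
So s_{921} = s_{1 + ((921-1) mod 18)} = s_3 = 2.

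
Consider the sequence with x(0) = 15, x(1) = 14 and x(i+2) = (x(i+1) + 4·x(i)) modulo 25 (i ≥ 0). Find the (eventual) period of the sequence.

30

Listing terms: x(0) = 15, x(1) = 14, x(2) = 24, x(3) = 5, x(4) = 1, x(5) = 21, x(6) = 0, x(7) = 9, x(8) = 9, x(9) = 20, x(10) = 6, x(11) = 11, x(12) = 10, x(13) = 4, x(14) = 19, x(15) = 10, x(16) = 11, x(17) = 1, x(18) = 20, x(19) = 24, x(20) = 4, x(21) = 0, x(22) = 16, x(23) = 16, x(24) = 5, x(25) = 19, x(26) = 14, x(27) = 15, x(28) = 21, x(29) = 6, x(30) = 15, x(31) = 14.
Since (x(30), x(31)) = (x(0), x(1)) = (15, 14) (two consecutive terms determine the rest), the sequence is periodic with period 30.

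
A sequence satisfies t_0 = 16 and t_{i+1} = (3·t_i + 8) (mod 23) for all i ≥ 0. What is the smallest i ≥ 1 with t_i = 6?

4

We have t_0 = 16,  t_1 = 10,  t_2 = 15,  t_3 = 7,  t_4 = 6,  t_5 = 3,  t_6 = 17,  t_7 = 13,  t_8 = 1,  t_9 = 11,  t_{10} = 18,  t_{11} = 16.
Since t_{11} = t_0 = 16, the sequence is periodic with period 11.
The value 6 first appears (with i ≥ 1) at t_4.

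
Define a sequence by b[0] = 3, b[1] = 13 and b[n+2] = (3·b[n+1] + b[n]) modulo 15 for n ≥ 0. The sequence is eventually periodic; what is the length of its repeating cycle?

b[0] = 3,  b[1] = 13,  b[2] = 12,  b[3] = 4,  b[4] = 9,  b[5] = 1,  b[6] = 12,  b[7] = 7,  b[8] = 3,  b[9] = 1,  b[10] = 6,  b[11] = 4,  b[12] = 3,  b[13] = 13.
Since (b[12], b[13]) = (b[0], b[1]) = (3, 13) (two consecutive terms determine the rest), the sequence is periodic with period 12.

12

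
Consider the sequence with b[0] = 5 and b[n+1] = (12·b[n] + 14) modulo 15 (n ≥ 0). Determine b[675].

Computing terms: b[0] = 5; b[1] = 14; b[2] = 2; b[3] = 8; b[4] = 5.
The sequence repeats with period 4.
(675 - 0) mod 4 = 3, so b[675] = b[3] = 8.

8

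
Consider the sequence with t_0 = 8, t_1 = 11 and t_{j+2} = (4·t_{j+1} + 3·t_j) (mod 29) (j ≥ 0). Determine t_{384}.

Listing terms: t_0 = 8; t_1 = 11; t_2 = 10; t_3 = 15; t_4 = 3; t_5 = 28; t_6 = 5; t_7 = 17; t_8 = 25; t_9 = 6; t_{10} = 12; t_{11} = 8; t_{12} = 10; t_{13} = 6; t_{14} = 25; t_{15} = 2; t_{16} = 25; t_{17} = 19; t_{18} = 6; t_{19} = 23; t_{20} = 23; t_{21} = 16; t_{22} = 17; t_{23} = 0; t_{24} = 22; t_{25} = 1; t_{26} = 12; t_{27} = 22; t_{28} = 8; t_{29} = 11.
The sequence repeats with period 28.
So t_{384} = t_{0 + ((384-0) mod 28)} = t_{20} = 23.

23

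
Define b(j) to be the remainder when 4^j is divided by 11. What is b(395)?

Listing terms: b(0) = 1; b(1) = 4; b(2) = 5; b(3) = 9; b(4) = 3; b(5) = 1.
Since b(5) = b(0) = 1, the sequence is periodic with period 5.
(395 - 0) mod 5 = 0, so b(395) = b(0) = 1.

1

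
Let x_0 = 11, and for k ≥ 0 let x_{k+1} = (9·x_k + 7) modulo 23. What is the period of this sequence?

We have x_0 = 11; x_1 = 14; x_2 = 18; x_3 = 8; x_4 = 10; x_5 = 5; x_6 = 6; x_7 = 15; x_8 = 4; x_9 = 20; x_{10} = 3; x_{11} = 11.
Since x_{11} = x_0 = 11, the sequence is periodic with period 11.

11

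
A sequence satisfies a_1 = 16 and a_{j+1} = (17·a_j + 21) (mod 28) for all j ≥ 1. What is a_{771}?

18

Computing terms: a_1 = 16; a_2 = 13; a_3 = 18; a_4 = 19; a_5 = 8; a_6 = 17; a_7 = 2; a_8 = 27; a_9 = 4; a_{10} = 5; a_{11} = 22; a_{12} = 3; a_{13} = 16.
The sequence repeats with period 12.
(771 - 1) mod 12 = 2, so a_{771} = a_3 = 18.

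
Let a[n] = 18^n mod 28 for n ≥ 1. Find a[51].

8

We have a[1] = 18,  a[2] = 16,  a[3] = 8,  a[4] = 4,  a[5] = 16.
Since a[5] = a[2] = 16, the sequence is eventually periodic: after a pre-period of length 1 it cycles with period 3.
For n ≥ 2, a[n] depends only on (n - 2) mod 3. (51 - 2) mod 3 = 1, so a[51] = a[3] = 8.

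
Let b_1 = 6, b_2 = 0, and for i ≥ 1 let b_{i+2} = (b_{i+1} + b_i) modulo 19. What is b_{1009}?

b_1 = 6,  b_2 = 0,  b_3 = 6,  b_4 = 6,  b_5 = 12,  b_6 = 18,  b_7 = 11,  b_8 = 10,  b_9 = 2,  b_{10} = 12,  b_{11} = 14,  b_{12} = 7,  b_{13} = 2,  b_{14} = 9,  b_{15} = 11,  b_{16} = 1,  b_{17} = 12,  b_{18} = 13,  b_{19} = 6,  b_{20} = 0.
Since (b_{19}, b_{20}) = (b_1, b_2) = (6, 0) (two consecutive terms determine the rest), the sequence is periodic with period 18.
So b_{1009} = b_{1 + ((1009-1) mod 18)} = b_1 = 6.

6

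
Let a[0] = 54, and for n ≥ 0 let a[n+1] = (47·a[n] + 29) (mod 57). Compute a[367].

Computing terms: a[0] = 54; a[1] = 2; a[2] = 9; a[3] = 53; a[4] = 12; a[5] = 23; a[6] = 27; a[7] = 44; a[8] = 45; a[9] = 35; a[10] = 21; a[11] = 47; a[12] = 15; a[13] = 50; a[14] = 42; a[15] = 8; a[16] = 6; a[17] = 26; a[18] = 54.
Since a[18] = a[0] = 54, the sequence is periodic with period 18.
So a[367] = a[0 + ((367-0) mod 18)] = a[7] = 44.

44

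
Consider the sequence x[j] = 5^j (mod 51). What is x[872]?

16

We have x[0] = 1, x[1] = 5, x[2] = 25, x[3] = 23, x[4] = 13, x[5] = 14, x[6] = 19, x[7] = 44, x[8] = 16, x[9] = 29, x[10] = 43, x[11] = 11, x[12] = 4, x[13] = 20, x[14] = 49, x[15] = 41, x[16] = 1.
The sequence repeats with period 16.
So x[872] = x[0 + ((872-0) mod 16)] = x[8] = 16.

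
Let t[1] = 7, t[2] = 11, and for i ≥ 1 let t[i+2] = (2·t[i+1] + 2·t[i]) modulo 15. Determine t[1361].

Computing terms: t[1] = 7,  t[2] = 11,  t[3] = 6,  t[4] = 4,  t[5] = 5,  t[6] = 3,  t[7] = 1,  t[8] = 8,  t[9] = 3,  t[10] = 7,  t[11] = 5,  t[12] = 9,  t[13] = 13,  t[14] = 14,  t[15] = 9,  t[16] = 1,  t[17] = 5,  t[18] = 12,  t[19] = 4,  t[20] = 2,  t[21] = 12,  t[22] = 13,  t[23] = 5,  t[24] = 6,  t[25] = 7,  t[26] = 11.
Since (t[25], t[26]) = (t[1], t[2]) = (7, 11) (two consecutive terms determine the rest), the sequence is periodic with period 24.
So t[1361] = t[1 + ((1361-1) mod 24)] = t[17] = 5.

5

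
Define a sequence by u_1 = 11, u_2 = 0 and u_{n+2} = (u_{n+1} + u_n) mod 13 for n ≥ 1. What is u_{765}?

0

u_1 = 11; u_2 = 0; u_3 = 11; u_4 = 11; u_5 = 9; u_6 = 7; u_7 = 3; u_8 = 10; u_9 = 0; u_{10} = 10; u_{11} = 10; u_{12} = 7; u_{13} = 4; u_{14} = 11; u_{15} = 2; u_{16} = 0; u_{17} = 2; u_{18} = 2; u_{19} = 4; u_{20} = 6; u_{21} = 10; u_{22} = 3; u_{23} = 0; u_{24} = 3; u_{25} = 3; u_{26} = 6; u_{27} = 9; u_{28} = 2; u_{29} = 11; u_{30} = 0.
The sequence repeats with period 28.
(765 - 1) mod 28 = 8, so u_{765} = u_9 = 0.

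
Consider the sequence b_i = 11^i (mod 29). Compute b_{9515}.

27

b_0 = 1,  b_1 = 11,  b_2 = 5,  b_3 = 26,  b_4 = 25,  b_5 = 14,  b_6 = 9,  b_7 = 12,  b_8 = 16,  b_9 = 2,  b_{10} = 22,  b_{11} = 10,  b_{12} = 23,  b_{13} = 21,  b_{14} = 28,  b_{15} = 18,  b_{16} = 24,  b_{17} = 3,  b_{18} = 4,  b_{19} = 15,  b_{20} = 20,  b_{21} = 17,  b_{22} = 13,  b_{23} = 27,  b_{24} = 7,  b_{25} = 19,  b_{26} = 6,  b_{27} = 8,  b_{28} = 1.
The sequence repeats with period 28.
(9515 - 0) mod 28 = 23, so b_{9515} = b_{23} = 27.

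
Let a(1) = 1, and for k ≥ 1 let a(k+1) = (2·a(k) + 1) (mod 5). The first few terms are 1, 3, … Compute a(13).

Listing terms: a(1) = 1,  a(2) = 3,  a(3) = 2,  a(4) = 0,  a(5) = 1.
The sequence repeats with period 4.
(13 - 1) mod 4 = 0, so a(13) = a(1) = 1.

1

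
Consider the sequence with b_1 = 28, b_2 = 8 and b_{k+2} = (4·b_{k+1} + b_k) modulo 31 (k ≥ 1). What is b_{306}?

23

b_1 = 28,  b_2 = 8,  b_3 = 29,  b_4 = 0,  b_5 = 29,  b_6 = 23,  b_7 = 28,  b_8 = 11,  b_9 = 10,  b_{10} = 20,  b_{11} = 28,  b_{12} = 8.
Since (b_{11}, b_{12}) = (b_1, b_2) = (28, 8) (two consecutive terms determine the rest), the sequence is periodic with period 10.
(306 - 1) mod 10 = 5, so b_{306} = b_6 = 23.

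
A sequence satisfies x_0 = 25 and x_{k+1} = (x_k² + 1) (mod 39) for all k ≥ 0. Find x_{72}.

Listing terms: x_0 = 25, x_1 = 2, x_2 = 5, x_3 = 26, x_4 = 14, x_5 = 2.
Since x_5 = x_1 = 2, the sequence is eventually periodic: after a pre-period of length 1 it cycles with period 4.
For k ≥ 1, x_k depends only on (k - 1) mod 4. (72 - 1) mod 4 = 3, so x_{72} = x_4 = 14.

14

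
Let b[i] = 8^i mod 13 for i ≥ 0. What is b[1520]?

Listing terms: b[0] = 1,  b[1] = 8,  b[2] = 12,  b[3] = 5,  b[4] = 1.
The sequence repeats with period 4.
(1520 - 0) mod 4 = 0, so b[1520] = b[0] = 1.

1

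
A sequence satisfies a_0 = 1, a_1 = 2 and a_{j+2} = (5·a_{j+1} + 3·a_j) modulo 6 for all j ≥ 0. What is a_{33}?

We have a_0 = 1; a_1 = 2; a_2 = 1; a_3 = 5; a_4 = 4; a_5 = 5; a_6 = 1; a_7 = 2.
Since (a_6, a_7) = (a_0, a_1) = (1, 2) (two consecutive terms determine the rest), the sequence is periodic with period 6.
So a_{33} = a_{0 + ((33-0) mod 6)} = a_3 = 5.

5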